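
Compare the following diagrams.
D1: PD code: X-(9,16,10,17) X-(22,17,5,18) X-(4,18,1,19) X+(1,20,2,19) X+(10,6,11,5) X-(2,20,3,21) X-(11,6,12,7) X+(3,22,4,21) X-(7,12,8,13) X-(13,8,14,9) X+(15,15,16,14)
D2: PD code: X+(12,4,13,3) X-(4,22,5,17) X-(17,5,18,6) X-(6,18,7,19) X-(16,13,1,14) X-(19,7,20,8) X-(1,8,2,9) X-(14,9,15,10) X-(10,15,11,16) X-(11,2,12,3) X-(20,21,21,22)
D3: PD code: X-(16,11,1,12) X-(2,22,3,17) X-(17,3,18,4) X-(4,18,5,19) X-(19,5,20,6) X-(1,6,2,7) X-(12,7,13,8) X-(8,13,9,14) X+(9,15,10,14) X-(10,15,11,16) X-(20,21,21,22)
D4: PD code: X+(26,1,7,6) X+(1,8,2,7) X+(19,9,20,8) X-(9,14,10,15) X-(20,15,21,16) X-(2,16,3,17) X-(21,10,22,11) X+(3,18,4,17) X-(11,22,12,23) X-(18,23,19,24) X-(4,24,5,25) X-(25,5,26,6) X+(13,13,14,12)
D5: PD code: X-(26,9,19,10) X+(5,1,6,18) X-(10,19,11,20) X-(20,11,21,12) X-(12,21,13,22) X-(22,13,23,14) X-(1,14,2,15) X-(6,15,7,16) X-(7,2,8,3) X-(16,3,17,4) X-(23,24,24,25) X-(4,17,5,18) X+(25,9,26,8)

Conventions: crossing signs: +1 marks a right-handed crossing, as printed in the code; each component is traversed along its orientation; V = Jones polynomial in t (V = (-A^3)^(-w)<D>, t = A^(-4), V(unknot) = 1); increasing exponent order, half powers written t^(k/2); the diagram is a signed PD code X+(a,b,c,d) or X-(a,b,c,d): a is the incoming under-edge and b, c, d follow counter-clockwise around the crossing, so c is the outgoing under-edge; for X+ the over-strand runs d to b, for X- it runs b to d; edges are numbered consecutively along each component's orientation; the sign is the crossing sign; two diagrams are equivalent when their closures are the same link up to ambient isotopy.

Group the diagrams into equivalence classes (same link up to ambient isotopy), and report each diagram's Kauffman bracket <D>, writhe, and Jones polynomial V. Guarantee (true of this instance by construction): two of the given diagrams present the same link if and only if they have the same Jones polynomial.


grouping into links: {D1, D4} | {D2, D3, D5}
V(D1) = t^(-9/2) - t^(-5/2) - t^(-3/2) - t^(-1/2)  (w -3, c 11, <D> = A^-7 + A^-3 + A - A^9)
D2 (bracket A^-17 + 2A^-9 - 2A^-5 + 2A^-1 - 2A^3 + 2A^7 - A^11; 11 crossings at w = -9): V = t^(-19/2) - 2t^(-17/2) + 2t^(-15/2) - 2t^(-13/2) + 2t^(-11/2) - 2t^(-9/2) - t^(-5/2)
D3 (bracket A^-17 + 2A^-9 - 2A^-5 + 2A^-1 - 2A^3 + 2A^7 - A^11; 11 crossings at w = -9): V = t^(-19/2) - 2t^(-17/2) + 2t^(-15/2) - 2t^(-13/2) + 2t^(-11/2) - 2t^(-9/2) - t^(-5/2)
V(D4) = t^(-9/2) - t^(-5/2) - t^(-3/2) - t^(-1/2)  [13 crossings, <D> = A^-7 + A^-3 + A - A^9, w = -3]
V(D5) = t^(-19/2) - 2t^(-17/2) + 2t^(-15/2) - 2t^(-13/2) + 2t^(-11/2) - 2t^(-9/2) - t^(-5/2)  (w -9, c 13, <D> = A^-17 + 2A^-9 - 2A^-5 + 2A^-1 - 2A^3 + 2A^7 - A^11)
why: 2 values of V(t) split the 5 diagrams


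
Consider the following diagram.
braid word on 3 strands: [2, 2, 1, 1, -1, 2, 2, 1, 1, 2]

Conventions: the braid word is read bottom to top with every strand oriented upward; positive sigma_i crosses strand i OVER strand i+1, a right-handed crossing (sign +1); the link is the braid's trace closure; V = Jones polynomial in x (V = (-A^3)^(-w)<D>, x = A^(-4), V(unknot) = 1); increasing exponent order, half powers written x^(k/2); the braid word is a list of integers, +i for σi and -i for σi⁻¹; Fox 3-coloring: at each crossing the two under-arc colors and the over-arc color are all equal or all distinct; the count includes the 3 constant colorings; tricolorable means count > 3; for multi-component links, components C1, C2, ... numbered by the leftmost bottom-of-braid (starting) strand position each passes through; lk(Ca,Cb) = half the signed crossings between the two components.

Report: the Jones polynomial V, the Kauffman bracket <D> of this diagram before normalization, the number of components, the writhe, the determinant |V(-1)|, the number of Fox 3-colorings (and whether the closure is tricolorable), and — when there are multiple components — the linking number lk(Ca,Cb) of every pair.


V = x^3 + x^5 - x^8
<D> = -A^-8 + A^4 + A^12 (w = +8)
1 component over 10 crossings, w = +8
9 Fox colorings among 3^10, |V(-1)| = 3: tricolorable
why: free reduction leaves σ2 σ2 σ1 σ2 σ2 σ1 σ1 σ2 of the original 10 letters


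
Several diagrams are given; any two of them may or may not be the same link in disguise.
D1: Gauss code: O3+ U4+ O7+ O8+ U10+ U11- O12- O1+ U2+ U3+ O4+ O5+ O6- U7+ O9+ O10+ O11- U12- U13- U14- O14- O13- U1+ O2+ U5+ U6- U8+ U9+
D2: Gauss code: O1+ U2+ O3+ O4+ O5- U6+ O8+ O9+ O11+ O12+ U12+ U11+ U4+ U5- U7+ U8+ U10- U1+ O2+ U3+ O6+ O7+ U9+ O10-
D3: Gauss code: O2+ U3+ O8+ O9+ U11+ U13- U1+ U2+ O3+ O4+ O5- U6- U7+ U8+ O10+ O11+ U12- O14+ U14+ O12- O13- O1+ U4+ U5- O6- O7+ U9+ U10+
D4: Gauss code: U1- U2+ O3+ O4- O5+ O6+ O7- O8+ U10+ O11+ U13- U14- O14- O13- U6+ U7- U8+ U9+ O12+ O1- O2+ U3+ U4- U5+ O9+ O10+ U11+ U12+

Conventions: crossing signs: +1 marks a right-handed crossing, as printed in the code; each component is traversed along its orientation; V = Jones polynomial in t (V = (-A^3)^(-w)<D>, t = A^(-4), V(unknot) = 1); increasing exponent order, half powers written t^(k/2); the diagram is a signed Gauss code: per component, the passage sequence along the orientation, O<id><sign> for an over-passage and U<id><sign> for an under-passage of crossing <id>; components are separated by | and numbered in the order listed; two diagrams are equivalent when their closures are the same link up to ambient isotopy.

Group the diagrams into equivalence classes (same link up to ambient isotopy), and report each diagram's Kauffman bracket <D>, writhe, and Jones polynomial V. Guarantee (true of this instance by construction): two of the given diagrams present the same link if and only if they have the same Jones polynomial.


grouping into links: {D1, D2, D3, D4}
V(D1) = t^2 + t^4 - t^5 + t^6 - t^7  (w +4, c 14, <D> = -A^-16 + A^-12 - A^-8 + A^-4 + A^4)
V(D2) = t^2 + t^4 - t^5 + t^6 - t^7  [12 crossings, <D> = -A^-4 + 1 - A^4 + A^8 + A^16, w = +8]
V(D3) = t^2 + t^4 - t^5 + t^6 - t^7  [14 crossings, <D> = -A^-10 + A^-6 - A^-2 + A^2 + A^10, w = +6]
D4 (bracket -A^-16 + A^-12 - A^-8 + A^-4 + A^4; 14 crossings at w = +4): V = t^2 + t^4 - t^5 + t^6 - t^7
key observation: all 4 diagrams share one V(t), hence one class


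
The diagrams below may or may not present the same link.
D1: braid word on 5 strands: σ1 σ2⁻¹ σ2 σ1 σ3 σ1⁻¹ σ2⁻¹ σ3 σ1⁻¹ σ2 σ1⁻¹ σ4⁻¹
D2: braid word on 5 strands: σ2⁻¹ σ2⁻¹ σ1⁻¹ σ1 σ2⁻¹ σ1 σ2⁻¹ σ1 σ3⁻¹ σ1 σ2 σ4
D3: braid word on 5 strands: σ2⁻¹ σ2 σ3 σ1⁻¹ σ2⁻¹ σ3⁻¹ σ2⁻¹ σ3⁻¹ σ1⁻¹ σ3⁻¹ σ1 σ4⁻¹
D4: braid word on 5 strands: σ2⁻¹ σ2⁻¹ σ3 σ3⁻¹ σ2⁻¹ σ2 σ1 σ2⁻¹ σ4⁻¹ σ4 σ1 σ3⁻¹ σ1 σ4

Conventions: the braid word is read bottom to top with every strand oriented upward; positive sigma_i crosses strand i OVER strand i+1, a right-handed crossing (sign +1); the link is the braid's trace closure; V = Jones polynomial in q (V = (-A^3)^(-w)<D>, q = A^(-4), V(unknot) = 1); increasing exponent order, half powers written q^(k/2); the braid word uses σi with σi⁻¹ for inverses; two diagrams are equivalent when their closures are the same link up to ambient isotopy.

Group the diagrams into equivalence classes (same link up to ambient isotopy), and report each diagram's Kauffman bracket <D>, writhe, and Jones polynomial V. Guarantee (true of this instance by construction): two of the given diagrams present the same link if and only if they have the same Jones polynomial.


equivalence classes: {D1} | {D2, D4} | {D3}
D1 (bracket 1; 12 crossings at w = 0): V = 1
D2 (bracket -A^-12 + 2A^-8 - 2A^-4 + 3 - 2A^4 + 2A^8 - A^12; 12 crossings at w = 0): V = -q^-3 + 2q^-2 - 2q^-1 + 3 - 2q + 2q^2 - q^3
V(D3) = -q^-4 + q^-3 + q^-1  [12 crossings, <D> = A^-14 + A^-6 - A^-2, w = -6]
V(D4) = -q^-3 + 2q^-2 - 2q^-1 + 3 - 2q + 2q^2 - q^3  (w 0, c 14, <D> = -A^-12 + 2A^-8 - 2A^-4 + 3 - 2A^4 + 2A^8 - A^12)
key observation: 3 values of V(q) split the 4 diagrams


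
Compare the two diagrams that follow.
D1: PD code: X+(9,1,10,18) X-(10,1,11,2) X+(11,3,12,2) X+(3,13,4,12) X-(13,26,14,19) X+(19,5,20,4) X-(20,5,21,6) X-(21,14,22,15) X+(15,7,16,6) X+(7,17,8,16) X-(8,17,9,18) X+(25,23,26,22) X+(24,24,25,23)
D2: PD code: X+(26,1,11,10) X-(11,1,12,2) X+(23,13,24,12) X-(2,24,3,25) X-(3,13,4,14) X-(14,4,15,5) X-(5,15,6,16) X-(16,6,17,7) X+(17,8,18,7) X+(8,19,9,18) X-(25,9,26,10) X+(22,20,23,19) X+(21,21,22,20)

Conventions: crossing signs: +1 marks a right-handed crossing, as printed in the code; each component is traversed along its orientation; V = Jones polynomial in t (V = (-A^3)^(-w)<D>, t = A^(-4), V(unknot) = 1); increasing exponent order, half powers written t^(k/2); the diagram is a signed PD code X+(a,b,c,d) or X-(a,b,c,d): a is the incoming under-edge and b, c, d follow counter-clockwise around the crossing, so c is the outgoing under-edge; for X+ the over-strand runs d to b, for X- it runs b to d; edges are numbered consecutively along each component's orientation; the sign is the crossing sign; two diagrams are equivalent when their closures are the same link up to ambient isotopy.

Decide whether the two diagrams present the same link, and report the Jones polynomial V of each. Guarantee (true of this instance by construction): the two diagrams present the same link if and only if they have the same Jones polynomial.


same link: no
V(D1) = -t^(-3/2) - 2t^(1/2) + t^(3/2) - t^(5/2) + t^(7/2)  [13 crossings, <D> = -A^-5 + A^-1 - A^3 + 2A^7 + A^15, w = +3]
V(D2) = -t^(-9/2) - t^(-5/2) + t^(-3/2) - t^(-1/2)  (w -1, c 13, <D> = A^-1 - A^3 + A^7 + A^15)
note: V(t) takes 2 values over 2 diagrams, fixing the grouping


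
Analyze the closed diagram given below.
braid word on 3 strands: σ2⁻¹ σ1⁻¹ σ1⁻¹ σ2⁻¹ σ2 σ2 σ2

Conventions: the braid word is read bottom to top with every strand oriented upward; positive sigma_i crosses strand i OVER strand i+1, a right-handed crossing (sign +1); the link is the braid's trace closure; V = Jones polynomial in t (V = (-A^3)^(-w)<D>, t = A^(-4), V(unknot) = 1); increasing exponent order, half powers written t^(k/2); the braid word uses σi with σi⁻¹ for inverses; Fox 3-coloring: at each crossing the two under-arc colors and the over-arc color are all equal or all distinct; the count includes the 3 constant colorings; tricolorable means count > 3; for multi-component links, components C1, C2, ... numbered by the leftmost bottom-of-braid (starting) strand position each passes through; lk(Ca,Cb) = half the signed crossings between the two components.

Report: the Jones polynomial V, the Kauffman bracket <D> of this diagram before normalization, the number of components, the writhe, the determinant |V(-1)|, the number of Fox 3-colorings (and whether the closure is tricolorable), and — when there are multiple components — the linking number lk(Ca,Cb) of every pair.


Jones polynomial: V(t) = -t^(-5/2) - t^(-1/2)
<D> = A^-1 + A^7; writhe -1
components 2, writhe -1 (7 crossings)
linking number lk(C1,C2) = -1
3-colorings: 3 of 3^7, det 2 — not tricolorable
note: det 2 = |V(-1)|; not divisible by 3, so not tricolorable


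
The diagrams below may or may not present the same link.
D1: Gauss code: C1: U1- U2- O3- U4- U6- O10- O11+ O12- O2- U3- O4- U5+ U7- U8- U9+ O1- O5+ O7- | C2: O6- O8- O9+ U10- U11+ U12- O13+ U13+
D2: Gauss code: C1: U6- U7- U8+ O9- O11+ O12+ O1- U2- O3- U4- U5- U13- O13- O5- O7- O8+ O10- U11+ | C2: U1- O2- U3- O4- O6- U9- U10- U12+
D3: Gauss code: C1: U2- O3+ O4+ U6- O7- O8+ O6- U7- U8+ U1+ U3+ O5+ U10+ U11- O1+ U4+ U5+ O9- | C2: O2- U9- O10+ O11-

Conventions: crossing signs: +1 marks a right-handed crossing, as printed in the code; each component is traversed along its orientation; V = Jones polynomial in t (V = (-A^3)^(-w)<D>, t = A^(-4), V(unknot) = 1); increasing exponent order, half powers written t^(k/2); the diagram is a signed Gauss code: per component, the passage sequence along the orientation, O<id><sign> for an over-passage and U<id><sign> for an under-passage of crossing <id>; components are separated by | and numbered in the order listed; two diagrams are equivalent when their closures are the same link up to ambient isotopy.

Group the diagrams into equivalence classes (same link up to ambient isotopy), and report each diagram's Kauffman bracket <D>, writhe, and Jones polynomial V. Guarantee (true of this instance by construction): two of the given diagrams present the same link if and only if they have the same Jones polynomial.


grouping into links: {D1} | {D2} | {D3}
V(D1) = t^(-13/2) - t^(-11/2) + t^(-9/2) - 2t^(-7/2) - t^(-3/2)  (w -5, c 13, <D> = A^-9 + 2A^-1 - A^3 + A^7 - A^11)
V(D2) = -t^(-15/2) + t^(-13/2) - 2t^(-11/2) + 2t^(-9/2) - 2t^(-7/2) + t^(-5/2) - t^(-3/2)  [13 crossings, <D> = A^-15 - A^-11 + 2A^-7 - 2A^-3 + 2A - A^5 + A^9, w = -7]
V(D3) = -t^(-3/2) - 2t^(1/2) + t^(3/2) - t^(5/2) + t^(7/2)  (w +1, c 11, <D> = -A^-11 + A^-7 - A^-3 + 2A + A^9)
key observation: 3 classes among 3 diagrams; unequal V(t) rules out equality


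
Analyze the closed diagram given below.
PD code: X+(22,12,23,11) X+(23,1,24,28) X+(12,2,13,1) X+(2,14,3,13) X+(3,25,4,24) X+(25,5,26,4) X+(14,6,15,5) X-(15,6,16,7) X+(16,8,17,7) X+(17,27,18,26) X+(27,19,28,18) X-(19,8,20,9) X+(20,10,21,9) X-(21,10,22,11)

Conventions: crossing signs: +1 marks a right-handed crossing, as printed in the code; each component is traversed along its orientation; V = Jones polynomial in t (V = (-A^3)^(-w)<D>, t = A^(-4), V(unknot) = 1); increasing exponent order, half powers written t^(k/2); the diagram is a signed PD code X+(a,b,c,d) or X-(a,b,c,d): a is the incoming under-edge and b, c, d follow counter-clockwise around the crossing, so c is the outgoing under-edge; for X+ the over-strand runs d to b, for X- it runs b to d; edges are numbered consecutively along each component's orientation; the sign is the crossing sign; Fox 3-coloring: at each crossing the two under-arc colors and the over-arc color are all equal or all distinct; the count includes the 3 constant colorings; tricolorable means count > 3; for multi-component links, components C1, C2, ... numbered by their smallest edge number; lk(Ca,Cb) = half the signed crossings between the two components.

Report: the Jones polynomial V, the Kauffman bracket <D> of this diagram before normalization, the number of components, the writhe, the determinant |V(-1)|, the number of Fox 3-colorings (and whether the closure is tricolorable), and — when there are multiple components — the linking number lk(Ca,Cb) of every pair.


Jones polynomial: V(t) = t^3 + t^5 - t^8
<D> = -A^-8 + A^4 + A^12; writhe +8
components 1, writhe +8 (14 crossings)
3-colorings: 9 of 3^14, det 3 — tricolorable
note: the span of V is 5, forcing >= 5 crossings in any diagram


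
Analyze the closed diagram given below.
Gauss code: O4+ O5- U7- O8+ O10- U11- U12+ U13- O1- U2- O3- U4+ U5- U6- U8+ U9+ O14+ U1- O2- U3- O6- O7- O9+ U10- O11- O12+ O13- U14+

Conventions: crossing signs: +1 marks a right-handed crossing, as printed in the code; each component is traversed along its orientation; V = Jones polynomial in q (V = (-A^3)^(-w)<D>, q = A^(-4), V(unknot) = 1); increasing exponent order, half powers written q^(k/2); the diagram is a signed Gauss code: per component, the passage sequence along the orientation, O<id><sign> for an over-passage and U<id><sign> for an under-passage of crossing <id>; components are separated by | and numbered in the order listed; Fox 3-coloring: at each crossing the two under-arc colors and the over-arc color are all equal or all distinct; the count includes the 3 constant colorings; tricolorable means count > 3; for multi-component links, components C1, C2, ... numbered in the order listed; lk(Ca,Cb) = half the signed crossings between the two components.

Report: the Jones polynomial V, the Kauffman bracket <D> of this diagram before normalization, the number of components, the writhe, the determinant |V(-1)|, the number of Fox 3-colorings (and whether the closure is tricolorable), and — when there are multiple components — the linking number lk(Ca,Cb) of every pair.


V(q) = q^-8 - 2q^-7 + 3q^-6 - 4q^-5 + 3q^-4 - 3q^-3 + 3q^-2 - q^-1 + 1
bracket: A^-12 - A^-8 + 3A^-4 - 3 + 3A^4 - 4A^8 + 3A^12 - 2A^16 + A^20, w = -4
1 component, writhe -4, over 14 crossings
det 21, colorings 9 of 3^14 — tricolorable
observation: det 21 = |V(-1)|; divisible by 3, so tricolorable


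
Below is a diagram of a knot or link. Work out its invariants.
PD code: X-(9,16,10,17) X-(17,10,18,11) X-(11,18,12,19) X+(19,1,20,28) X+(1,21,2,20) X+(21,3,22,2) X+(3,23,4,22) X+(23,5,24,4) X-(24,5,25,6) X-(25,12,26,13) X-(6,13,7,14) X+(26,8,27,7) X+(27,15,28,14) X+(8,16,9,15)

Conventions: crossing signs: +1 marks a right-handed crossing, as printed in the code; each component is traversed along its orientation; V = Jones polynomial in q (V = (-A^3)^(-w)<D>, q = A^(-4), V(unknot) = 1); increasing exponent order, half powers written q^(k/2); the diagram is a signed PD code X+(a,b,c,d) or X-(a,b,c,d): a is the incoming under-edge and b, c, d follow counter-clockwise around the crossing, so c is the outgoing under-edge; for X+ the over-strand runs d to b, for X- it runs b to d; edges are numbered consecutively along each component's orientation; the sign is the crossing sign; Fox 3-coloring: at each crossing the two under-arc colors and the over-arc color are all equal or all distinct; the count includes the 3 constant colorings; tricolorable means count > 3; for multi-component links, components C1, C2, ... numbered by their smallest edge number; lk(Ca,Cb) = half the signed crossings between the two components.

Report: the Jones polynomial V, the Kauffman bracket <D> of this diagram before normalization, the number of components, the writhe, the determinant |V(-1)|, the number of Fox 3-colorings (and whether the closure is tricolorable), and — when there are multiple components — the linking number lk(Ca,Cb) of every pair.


V(q) = -q^-2 + q^-1 - 1 + 3q - 2q^2 + 3q^3 - 2q^4 + q^5 - q^6
bracket: -A^-18 + A^-14 - 2A^-10 + 3A^-6 - 2A^-2 + 3A^2 - A^6 + A^10 - A^14, w = +2
1 component, writhe +2, over 14 crossings
det 15, colorings 9 of 3^14 — tricolorable
observation: the span of V is 8, forcing >= 8 crossings in any diagram


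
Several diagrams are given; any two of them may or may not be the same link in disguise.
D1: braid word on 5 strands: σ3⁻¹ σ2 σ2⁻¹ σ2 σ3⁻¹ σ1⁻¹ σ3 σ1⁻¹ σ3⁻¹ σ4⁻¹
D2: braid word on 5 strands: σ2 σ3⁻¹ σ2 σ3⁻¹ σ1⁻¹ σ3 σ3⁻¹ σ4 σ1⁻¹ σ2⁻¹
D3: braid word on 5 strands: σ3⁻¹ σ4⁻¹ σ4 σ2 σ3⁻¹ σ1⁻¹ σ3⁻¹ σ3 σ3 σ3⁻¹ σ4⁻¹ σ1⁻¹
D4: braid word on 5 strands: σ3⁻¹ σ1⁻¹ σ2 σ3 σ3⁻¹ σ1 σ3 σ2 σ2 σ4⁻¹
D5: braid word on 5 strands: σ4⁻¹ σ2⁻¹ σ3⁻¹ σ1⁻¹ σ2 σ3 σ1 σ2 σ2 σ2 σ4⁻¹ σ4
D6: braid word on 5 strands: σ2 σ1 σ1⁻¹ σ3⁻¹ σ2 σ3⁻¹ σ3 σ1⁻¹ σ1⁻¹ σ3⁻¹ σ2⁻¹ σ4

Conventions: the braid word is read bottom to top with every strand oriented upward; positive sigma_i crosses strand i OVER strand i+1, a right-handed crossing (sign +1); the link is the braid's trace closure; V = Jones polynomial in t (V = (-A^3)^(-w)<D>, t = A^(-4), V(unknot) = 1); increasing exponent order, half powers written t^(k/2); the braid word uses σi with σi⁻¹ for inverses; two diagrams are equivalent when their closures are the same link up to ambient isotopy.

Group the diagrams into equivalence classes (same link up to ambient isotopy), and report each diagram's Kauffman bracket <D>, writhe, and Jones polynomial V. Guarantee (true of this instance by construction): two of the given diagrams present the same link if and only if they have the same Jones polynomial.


classes: {D1, D2, D3, D6} | {D4, D5}
V(D1) = t^-5 + 2t^-3 + t^-1  [10 crossings, <D> = A^-8 + 2 + A^8, w = -4]
V(D2) = t^-5 + 2t^-3 + t^-1  [10 crossings, <D> = A^-2 + 2A^6 + A^14, w = -2]
V(D3) = t^-5 + 2t^-3 + t^-1  (w -4, c 12, <D> = A^-8 + 2 + A^8)
V(D4) = 1 + t + t^2 + t^3  (w +2, c 10, <D> = A^-6 + A^-2 + A^2 + A^6)
V(D5) = 1 + t + t^2 + t^3  [12 crossings, <D> = A^-6 + A^-2 + A^2 + A^6, w = +2]
V(D6) = t^-5 + 2t^-3 + t^-1  [12 crossings, <D> = A^-2 + 2A^6 + A^14, w = -2]
note: 2 classes among 6 diagrams; unequal V(t) rules out equality


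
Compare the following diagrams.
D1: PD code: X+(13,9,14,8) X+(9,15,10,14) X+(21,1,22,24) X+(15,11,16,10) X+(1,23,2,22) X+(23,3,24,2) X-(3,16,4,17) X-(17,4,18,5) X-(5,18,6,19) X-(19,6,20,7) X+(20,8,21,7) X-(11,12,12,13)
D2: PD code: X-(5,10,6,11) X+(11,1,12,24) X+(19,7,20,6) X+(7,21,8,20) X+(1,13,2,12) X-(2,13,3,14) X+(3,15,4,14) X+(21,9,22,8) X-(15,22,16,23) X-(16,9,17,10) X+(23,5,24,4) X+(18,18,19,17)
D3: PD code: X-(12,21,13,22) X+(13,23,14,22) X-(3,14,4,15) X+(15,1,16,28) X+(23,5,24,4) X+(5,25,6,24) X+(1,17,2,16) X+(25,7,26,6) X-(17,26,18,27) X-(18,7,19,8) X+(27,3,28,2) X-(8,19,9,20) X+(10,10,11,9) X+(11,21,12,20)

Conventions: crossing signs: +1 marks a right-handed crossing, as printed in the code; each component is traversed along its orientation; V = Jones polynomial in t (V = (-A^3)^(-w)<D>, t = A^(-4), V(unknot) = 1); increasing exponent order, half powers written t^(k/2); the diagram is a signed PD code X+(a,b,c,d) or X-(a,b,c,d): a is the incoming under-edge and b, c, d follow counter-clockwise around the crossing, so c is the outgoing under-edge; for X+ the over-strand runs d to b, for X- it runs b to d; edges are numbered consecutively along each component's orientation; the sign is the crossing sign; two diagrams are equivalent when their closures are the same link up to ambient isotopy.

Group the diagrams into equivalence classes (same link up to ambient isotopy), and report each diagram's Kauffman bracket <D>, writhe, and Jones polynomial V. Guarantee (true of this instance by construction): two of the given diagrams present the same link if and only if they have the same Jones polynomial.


grouping into links: {D1} | {D2, D3}
V(D1) = -t^-2 + t^-1 - 2 + 5t - 3t^2 + 5t^3 - 5t^4 + 2t^5 - 2t^6 + t^7  (w +2, c 12, <D> = A^-22 - 2A^-18 + 2A^-14 - 5A^-10 + 5A^-6 - 3A^-2 + 5A^2 - 2A^6 + A^10 - A^14)
D2 (bracket -A^-12 + A^-8 - A^-4 + 2 - A^4 + A^8; 12 crossings at w = +4): V = t - t^2 + 2t^3 - t^4 + t^5 - t^6
V(D3) = t - t^2 + 2t^3 - t^4 + t^5 - t^6  [14 crossings, <D> = -A^-12 + A^-8 - A^-4 + 2 - A^4 + A^8, w = +4]
why: V(t) takes 2 values over 3 diagrams, fixing the grouping


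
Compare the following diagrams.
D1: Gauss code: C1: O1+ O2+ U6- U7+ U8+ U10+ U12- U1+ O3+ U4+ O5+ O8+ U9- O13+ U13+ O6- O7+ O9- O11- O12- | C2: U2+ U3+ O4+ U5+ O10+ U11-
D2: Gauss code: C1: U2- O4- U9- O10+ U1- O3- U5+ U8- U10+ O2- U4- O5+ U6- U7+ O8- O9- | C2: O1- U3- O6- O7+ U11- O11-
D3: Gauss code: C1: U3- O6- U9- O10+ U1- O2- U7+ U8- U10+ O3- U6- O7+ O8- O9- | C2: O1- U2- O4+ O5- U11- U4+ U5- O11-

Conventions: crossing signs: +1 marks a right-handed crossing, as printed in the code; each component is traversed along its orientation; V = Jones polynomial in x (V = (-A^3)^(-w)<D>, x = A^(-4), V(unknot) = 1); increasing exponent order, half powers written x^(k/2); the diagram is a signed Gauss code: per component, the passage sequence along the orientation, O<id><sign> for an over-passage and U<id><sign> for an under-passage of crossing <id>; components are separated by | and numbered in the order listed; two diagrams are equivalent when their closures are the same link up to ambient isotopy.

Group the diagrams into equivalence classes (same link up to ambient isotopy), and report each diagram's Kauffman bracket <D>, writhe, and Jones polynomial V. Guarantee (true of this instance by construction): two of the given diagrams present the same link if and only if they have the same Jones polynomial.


grouping into links: {D1} | {D2, D3}
V(D1) = -x^(3/2) - x^(7/2) + x^(9/2) - x^(11/2)  (w +5, c 13, <D> = A^-7 - A^-3 + A + A^9)
V(D2) = x^(-13/2) - x^(-11/2) + x^(-9/2) - 2x^(-7/2) - x^(-3/2)  (w -5, c 11, <D> = A^-9 + 2A^-1 - A^3 + A^7 - A^11)
V(D3) = x^(-13/2) - x^(-11/2) + x^(-9/2) - 2x^(-7/2) - x^(-3/2)  [11 crossings, <D> = A^-9 + 2A^-1 - A^3 + A^7 - A^11, w = -5]
why: 2 classes among 3 diagrams; unequal V(x) rules out equality


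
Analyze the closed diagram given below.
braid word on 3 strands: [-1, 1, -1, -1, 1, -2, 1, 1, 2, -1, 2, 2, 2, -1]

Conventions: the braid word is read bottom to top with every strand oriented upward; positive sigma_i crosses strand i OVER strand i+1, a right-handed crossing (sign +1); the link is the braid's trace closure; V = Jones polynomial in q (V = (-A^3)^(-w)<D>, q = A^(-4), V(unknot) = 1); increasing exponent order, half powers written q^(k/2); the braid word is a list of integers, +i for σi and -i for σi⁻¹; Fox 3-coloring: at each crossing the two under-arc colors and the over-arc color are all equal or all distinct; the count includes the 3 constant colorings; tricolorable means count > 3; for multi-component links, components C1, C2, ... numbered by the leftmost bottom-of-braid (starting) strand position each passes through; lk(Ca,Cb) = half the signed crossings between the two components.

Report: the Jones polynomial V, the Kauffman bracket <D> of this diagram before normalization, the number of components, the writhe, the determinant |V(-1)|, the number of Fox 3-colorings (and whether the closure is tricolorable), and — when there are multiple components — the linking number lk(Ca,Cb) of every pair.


V(q) = -q^-2 + 2q^-1 - 3 + 5q - 4q^2 + 5q^3 - 4q^4 + 2q^5 - q^6
bracket: -A^-18 + 2A^-14 - 4A^-10 + 5A^-6 - 4A^-2 + 5A^2 - 3A^6 + 2A^10 - A^14, w = +2
1 component, writhe +2, over 14 crossings
det 27, colorings 9 of 3^14 — tricolorable
observation: w = +2 (over 14 crossings) is diagram-only; (-A^3)^(-2) removes it from V


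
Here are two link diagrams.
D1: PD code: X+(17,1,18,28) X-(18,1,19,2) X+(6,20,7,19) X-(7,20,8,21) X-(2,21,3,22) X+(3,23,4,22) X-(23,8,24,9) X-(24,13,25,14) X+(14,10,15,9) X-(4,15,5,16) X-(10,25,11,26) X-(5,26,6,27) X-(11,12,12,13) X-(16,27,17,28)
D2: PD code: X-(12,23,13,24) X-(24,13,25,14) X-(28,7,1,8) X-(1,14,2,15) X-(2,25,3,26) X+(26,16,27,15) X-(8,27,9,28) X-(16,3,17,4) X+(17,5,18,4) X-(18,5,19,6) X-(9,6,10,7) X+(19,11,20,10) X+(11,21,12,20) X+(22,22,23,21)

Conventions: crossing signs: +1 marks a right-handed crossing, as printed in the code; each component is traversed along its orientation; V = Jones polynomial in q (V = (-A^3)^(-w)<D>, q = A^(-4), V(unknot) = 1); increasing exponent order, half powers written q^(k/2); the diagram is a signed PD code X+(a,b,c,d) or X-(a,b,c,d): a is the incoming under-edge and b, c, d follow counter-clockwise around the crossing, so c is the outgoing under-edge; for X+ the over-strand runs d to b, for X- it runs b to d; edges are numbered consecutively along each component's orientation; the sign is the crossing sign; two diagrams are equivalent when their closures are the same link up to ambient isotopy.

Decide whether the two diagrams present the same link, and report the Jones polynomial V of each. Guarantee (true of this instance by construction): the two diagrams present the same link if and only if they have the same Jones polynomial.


equivalent: yes
V(D1) = -q^-6 + q^-5 - q^-4 + 2q^-3 - q^-2 + q^-1  (w -6, c 14, <D> = A^-14 - A^-10 + 2A^-6 - A^-2 + A^2 - A^6)
V(D2) = -q^-6 + q^-5 - q^-4 + 2q^-3 - q^-2 + q^-1  (w -4, c 14, <D> = A^-8 - A^-4 + 2 - A^4 + A^8 - A^12)
why: one V(q) for all 2 diagrams — one class (guaranteed)


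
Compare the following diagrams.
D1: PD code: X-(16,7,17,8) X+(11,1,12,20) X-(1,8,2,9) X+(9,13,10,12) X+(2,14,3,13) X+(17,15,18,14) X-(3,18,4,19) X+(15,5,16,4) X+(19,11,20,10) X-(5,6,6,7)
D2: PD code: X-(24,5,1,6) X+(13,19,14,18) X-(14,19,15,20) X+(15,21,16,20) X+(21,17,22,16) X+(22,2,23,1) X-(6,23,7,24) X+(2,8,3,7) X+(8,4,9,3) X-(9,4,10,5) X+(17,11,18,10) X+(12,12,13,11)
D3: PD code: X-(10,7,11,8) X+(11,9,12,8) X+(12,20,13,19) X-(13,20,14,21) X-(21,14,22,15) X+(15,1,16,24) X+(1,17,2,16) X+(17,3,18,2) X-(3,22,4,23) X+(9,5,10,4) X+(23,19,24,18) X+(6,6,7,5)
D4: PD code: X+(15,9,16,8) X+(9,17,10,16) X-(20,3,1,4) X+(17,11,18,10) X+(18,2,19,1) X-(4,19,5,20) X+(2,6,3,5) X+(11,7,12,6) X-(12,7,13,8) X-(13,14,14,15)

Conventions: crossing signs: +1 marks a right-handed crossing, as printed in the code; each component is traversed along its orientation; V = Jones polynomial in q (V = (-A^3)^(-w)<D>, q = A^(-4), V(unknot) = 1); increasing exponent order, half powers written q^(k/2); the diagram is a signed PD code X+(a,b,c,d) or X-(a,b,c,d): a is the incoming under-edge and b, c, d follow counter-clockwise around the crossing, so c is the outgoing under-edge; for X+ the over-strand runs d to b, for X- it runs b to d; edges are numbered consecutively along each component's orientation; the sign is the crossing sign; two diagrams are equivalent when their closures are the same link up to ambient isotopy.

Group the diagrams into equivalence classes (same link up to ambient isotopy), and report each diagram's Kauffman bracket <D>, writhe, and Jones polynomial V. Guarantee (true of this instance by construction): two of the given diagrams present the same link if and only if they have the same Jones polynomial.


grouping into links: {D1} | {D2, D4} | {D3}
V(D1) = q + q^3 - q^4  (w +2, c 10, <D> = -A^-10 + A^-6 + A^2)
V(D2) = q^-1 - 1 + 2q - 3q^2 + 3q^3 - 2q^4 + 2q^5 - q^6  [12 crossings, <D> = -A^-12 + 2A^-8 - 2A^-4 + 3 - 3A^4 + 2A^8 - A^12 + A^16, w = +4]
V(D3) = q^-1 - 1 + 2q - 2q^2 + 2q^3 - 2q^4 + q^5  (w +4, c 12, <D> = A^-8 - 2A^-4 + 2 - 2A^4 + 2A^8 - A^12 + A^16)
V(D4) = q^-1 - 1 + 2q - 3q^2 + 3q^3 - 2q^4 + 2q^5 - q^6  [10 crossings, <D> = -A^-18 + 2A^-14 - 2A^-10 + 3A^-6 - 3A^-2 + 2A^2 - A^6 + A^10, w = +2]
why: 3 values of V(q) split the 4 diagrams


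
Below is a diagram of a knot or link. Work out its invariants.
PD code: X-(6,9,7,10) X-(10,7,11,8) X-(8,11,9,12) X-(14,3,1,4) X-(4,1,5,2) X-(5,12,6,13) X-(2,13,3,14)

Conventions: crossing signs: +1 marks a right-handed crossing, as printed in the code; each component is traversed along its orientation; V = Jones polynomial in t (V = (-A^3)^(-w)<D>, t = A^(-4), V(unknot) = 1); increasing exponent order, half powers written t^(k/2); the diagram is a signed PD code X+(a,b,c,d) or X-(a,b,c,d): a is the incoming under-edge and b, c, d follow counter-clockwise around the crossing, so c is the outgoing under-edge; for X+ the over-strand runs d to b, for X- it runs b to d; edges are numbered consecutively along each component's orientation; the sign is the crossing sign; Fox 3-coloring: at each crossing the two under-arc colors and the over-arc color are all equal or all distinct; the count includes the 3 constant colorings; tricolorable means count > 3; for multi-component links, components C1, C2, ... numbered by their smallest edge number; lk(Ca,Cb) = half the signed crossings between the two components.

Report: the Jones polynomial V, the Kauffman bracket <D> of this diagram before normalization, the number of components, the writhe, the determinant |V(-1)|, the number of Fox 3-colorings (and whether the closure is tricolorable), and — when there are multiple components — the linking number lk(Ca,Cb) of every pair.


V(t) = t^-8 - 2t^-7 + t^-6 - 2t^-5 + 2t^-4 + t^-2
bracket: -A^-13 - 2A^-5 + 2A^-1 - A^3 + 2A^7 - A^11, w = -7
1 component, writhe -7, over 7 crossings
det 9, colorings 27 of 3^7 — tricolorable
observation: V spans 6 powers of t: at least 6 crossings in any diagram


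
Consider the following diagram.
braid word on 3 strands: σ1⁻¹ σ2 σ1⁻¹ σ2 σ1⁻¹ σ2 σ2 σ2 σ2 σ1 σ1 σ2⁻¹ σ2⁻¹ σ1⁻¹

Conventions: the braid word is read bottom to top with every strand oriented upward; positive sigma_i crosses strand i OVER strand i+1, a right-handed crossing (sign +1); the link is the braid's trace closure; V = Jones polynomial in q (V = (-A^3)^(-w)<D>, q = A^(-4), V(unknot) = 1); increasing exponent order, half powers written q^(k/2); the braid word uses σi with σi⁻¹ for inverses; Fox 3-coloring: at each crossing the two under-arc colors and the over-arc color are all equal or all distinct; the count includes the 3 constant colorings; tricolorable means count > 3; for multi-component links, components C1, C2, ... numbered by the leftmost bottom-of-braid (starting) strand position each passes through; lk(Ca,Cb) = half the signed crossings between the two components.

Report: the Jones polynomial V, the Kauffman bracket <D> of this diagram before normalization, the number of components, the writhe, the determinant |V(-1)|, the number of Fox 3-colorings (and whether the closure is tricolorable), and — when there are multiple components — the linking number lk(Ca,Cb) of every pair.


Jones polynomial: V(q) = -q^-4 + 5q^-3 - 11q^-2 + 19q^-1 - 27 + 34q - 36q^2 + 34q^3 - 28q^4 + 19q^5 - 11q^6 + 5q^7 - q^8
<D> = -A^-26 + 5A^-22 - 11A^-18 + 19A^-14 - 28A^-10 + 34A^-6 - 36A^-2 + 34A^2 - 27A^6 + 19A^10 - 11A^14 + 5A^18 - A^22; writhe +2
components 1, writhe +2 (14 crossings)
3-colorings: 9 of 3^14, det 231 — tricolorable
note: the span of V is 12, forcing >= 12 crossings in any diagram


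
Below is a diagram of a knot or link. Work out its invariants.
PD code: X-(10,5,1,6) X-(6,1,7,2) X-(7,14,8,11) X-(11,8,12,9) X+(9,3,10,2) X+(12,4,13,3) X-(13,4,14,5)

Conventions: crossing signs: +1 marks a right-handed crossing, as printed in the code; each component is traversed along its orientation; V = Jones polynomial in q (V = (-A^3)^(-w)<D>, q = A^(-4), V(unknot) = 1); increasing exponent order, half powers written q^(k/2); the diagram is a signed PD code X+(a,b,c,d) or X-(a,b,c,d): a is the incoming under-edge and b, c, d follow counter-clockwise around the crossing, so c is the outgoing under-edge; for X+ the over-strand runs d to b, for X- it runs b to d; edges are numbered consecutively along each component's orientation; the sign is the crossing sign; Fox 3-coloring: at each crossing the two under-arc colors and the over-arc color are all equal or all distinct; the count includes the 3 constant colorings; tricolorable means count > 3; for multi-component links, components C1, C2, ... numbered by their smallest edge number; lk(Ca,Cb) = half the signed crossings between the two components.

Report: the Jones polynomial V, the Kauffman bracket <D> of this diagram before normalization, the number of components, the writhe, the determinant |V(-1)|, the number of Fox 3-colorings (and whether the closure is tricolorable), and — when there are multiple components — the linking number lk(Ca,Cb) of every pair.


Jones polynomial: V(q) = -q^(-5/2) - q^(-1/2)
<D> = A^-7 + A; writhe -3
components 2, writhe -3 (7 crossings)
linking number lk(C1,C2) = -1
3-colorings: 3 of 3^7, det 2 — not tricolorable
note: w = -3 (over 7 crossings) is diagram-only; (-A^3)^(3) removes it from V


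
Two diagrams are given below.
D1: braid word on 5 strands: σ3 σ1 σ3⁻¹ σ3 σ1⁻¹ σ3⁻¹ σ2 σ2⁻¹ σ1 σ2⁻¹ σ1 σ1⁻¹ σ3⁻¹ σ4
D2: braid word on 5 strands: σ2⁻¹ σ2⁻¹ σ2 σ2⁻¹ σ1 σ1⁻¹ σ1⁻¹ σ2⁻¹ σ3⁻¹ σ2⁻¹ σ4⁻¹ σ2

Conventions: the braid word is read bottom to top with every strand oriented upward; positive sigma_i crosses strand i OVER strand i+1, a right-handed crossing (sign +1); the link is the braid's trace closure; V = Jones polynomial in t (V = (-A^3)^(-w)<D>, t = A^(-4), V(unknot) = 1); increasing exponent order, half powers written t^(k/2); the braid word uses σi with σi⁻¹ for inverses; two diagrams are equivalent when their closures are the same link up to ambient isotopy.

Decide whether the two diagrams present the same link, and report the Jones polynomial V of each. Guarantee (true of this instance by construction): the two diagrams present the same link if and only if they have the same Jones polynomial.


equivalent: no
D1 (bracket 1; 14 crossings at w = 0): V = 1
V(D2) = -t^-4 + t^-3 + t^-1  (w -6, c 12, <D> = A^-14 + A^-6 - A^-2)
key observation: V(t) takes 2 values over 2 diagrams, fixing the grouping


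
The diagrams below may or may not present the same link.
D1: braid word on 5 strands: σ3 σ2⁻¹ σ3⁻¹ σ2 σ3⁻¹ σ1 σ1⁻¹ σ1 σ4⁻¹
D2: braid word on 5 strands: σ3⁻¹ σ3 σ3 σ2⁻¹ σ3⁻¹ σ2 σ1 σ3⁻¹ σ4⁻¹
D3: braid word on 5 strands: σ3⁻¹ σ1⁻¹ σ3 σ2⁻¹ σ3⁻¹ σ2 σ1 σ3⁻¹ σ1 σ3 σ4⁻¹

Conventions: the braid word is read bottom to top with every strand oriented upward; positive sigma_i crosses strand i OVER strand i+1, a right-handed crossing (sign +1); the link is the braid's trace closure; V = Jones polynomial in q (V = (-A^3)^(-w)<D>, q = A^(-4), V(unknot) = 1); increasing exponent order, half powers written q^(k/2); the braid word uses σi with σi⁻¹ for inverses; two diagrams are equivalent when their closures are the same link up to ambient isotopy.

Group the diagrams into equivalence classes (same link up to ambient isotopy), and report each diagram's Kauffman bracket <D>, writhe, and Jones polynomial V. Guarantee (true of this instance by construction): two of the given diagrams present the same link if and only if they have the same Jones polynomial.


grouping into links: {D1, D2, D3}
V(D1) = -q^(-1/2) - q^(1/2)  (w -1, c 9, <D> = A^-5 + A^-1)
V(D2) = -q^(-1/2) - q^(1/2)  (w -1, c 9, <D> = A^-5 + A^-1)
V(D3) = -q^(-1/2) - q^(1/2)  (w -1, c 11, <D> = A^-5 + A^-1)
key observation: one V(q) for all 3 diagrams — one class (guaranteed)


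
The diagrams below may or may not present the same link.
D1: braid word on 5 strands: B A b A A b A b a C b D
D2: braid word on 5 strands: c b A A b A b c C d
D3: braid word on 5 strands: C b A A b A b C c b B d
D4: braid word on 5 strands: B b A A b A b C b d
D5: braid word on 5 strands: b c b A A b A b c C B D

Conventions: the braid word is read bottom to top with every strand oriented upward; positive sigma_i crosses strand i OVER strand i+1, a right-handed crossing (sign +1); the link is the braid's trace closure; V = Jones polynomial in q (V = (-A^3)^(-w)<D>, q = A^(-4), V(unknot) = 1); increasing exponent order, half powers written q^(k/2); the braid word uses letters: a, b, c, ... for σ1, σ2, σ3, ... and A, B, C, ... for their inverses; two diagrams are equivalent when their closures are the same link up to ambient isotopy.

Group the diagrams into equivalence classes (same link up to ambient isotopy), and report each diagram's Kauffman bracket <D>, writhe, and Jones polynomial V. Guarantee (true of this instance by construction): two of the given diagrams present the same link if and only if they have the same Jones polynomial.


classes: {D1, D2, D3, D4, D5}
V(D1) = -q^-3 + 2q^-2 - 2q^-1 + 3 - 2q + 2q^2 - q^3  [12 crossings, <D> = -A^-18 + 2A^-14 - 2A^-10 + 3A^-6 - 2A^-2 + 2A^2 - A^6, w = -2]
V(D2) = -q^-3 + 2q^-2 - 2q^-1 + 3 - 2q + 2q^2 - q^3  (w +2, c 10, <D> = -A^-6 + 2A^-2 - 2A^2 + 3A^6 - 2A^10 + 2A^14 - A^18)
D3 (bracket -A^-12 + 2A^-8 - 2A^-4 + 3 - 2A^4 + 2A^8 - A^12; 12 crossings at w = 0): V = -q^-3 + 2q^-2 - 2q^-1 + 3 - 2q + 2q^2 - q^3
V(D4) = -q^-3 + 2q^-2 - 2q^-1 + 3 - 2q + 2q^2 - q^3  (w 0, c 10, <D> = -A^-12 + 2A^-8 - 2A^-4 + 3 - 2A^4 + 2A^8 - A^12)
D5 (bracket -A^-12 + 2A^-8 - 2A^-4 + 3 - 2A^4 + 2A^8 - A^12; 12 crossings at w = 0): V = -q^-3 + 2q^-2 - 2q^-1 + 3 - 2q + 2q^2 - q^3
note: one V(q) for all 5 diagrams — one class (guaranteed)


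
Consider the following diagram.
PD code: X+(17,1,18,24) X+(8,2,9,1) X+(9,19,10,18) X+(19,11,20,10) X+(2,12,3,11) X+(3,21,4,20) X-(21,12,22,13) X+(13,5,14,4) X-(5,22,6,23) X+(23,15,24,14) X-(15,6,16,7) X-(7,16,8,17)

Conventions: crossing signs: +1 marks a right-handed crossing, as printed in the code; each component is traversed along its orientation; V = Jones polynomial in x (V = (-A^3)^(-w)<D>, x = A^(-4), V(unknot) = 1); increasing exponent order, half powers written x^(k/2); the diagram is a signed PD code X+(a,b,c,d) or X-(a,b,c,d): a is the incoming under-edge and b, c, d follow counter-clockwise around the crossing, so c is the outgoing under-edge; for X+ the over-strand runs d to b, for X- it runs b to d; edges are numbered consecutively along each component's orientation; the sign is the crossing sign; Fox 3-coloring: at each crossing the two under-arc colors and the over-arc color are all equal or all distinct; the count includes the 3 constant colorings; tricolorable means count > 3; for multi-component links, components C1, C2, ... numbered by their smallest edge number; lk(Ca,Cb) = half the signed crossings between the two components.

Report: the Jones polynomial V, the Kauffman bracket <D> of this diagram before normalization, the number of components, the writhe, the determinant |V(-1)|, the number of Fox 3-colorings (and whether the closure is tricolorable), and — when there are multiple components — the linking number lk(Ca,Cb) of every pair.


V = 2x - 2x^2 + 3x^3 - 3x^4 + 2x^5 - 2x^6 + x^7
<D> = A^-16 - 2A^-12 + 2A^-8 - 3A^-4 + 3 - 2A^4 + 2A^8 (w = +4)
1 component over 12 crossings, w = +4
9 Fox colorings among 3^12, |V(-1)| = 15: tricolorable
why: det 15 = |V(-1)|; divisible by 3, so tricolorable
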